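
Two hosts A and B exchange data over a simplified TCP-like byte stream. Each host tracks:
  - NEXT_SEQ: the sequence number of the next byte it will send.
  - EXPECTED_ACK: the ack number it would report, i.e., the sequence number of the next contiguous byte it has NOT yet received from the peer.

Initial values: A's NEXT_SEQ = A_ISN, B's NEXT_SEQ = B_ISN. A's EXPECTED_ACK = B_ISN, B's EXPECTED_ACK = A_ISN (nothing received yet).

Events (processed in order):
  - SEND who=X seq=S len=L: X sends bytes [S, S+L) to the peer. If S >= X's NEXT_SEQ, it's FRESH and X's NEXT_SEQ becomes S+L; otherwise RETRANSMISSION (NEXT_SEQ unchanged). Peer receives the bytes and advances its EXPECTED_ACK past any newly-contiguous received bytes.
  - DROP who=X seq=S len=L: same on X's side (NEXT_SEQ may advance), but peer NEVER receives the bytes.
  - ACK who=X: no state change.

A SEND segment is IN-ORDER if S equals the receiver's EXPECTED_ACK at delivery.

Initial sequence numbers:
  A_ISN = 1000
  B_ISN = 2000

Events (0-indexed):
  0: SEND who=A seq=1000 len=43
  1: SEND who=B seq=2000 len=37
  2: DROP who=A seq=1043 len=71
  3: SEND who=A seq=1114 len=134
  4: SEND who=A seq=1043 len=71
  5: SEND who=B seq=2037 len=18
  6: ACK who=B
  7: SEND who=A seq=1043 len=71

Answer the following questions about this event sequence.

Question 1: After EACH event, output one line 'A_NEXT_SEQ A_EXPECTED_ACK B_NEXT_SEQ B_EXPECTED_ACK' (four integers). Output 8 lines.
1043 2000 2000 1043
1043 2037 2037 1043
1114 2037 2037 1043
1248 2037 2037 1043
1248 2037 2037 1248
1248 2055 2055 1248
1248 2055 2055 1248
1248 2055 2055 1248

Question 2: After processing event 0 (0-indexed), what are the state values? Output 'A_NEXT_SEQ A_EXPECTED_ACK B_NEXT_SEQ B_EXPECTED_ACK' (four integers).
After event 0: A_seq=1043 A_ack=2000 B_seq=2000 B_ack=1043

1043 2000 2000 1043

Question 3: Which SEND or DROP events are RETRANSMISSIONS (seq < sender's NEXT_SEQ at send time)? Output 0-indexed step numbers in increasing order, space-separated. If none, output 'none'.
Step 0: SEND seq=1000 -> fresh
Step 1: SEND seq=2000 -> fresh
Step 2: DROP seq=1043 -> fresh
Step 3: SEND seq=1114 -> fresh
Step 4: SEND seq=1043 -> retransmit
Step 5: SEND seq=2037 -> fresh
Step 7: SEND seq=1043 -> retransmit

Answer: 4 7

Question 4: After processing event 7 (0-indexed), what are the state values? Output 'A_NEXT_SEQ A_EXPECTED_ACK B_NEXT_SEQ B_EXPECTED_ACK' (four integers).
After event 0: A_seq=1043 A_ack=2000 B_seq=2000 B_ack=1043
After event 1: A_seq=1043 A_ack=2037 B_seq=2037 B_ack=1043
After event 2: A_seq=1114 A_ack=2037 B_seq=2037 B_ack=1043
After event 3: A_seq=1248 A_ack=2037 B_seq=2037 B_ack=1043
After event 4: A_seq=1248 A_ack=2037 B_seq=2037 B_ack=1248
After event 5: A_seq=1248 A_ack=2055 B_seq=2055 B_ack=1248
After event 6: A_seq=1248 A_ack=2055 B_seq=2055 B_ack=1248
After event 7: A_seq=1248 A_ack=2055 B_seq=2055 B_ack=1248

1248 2055 2055 1248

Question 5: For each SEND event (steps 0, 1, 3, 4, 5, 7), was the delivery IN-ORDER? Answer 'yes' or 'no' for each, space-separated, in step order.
Answer: yes yes no yes yes no

Derivation:
Step 0: SEND seq=1000 -> in-order
Step 1: SEND seq=2000 -> in-order
Step 3: SEND seq=1114 -> out-of-order
Step 4: SEND seq=1043 -> in-order
Step 5: SEND seq=2037 -> in-order
Step 7: SEND seq=1043 -> out-of-order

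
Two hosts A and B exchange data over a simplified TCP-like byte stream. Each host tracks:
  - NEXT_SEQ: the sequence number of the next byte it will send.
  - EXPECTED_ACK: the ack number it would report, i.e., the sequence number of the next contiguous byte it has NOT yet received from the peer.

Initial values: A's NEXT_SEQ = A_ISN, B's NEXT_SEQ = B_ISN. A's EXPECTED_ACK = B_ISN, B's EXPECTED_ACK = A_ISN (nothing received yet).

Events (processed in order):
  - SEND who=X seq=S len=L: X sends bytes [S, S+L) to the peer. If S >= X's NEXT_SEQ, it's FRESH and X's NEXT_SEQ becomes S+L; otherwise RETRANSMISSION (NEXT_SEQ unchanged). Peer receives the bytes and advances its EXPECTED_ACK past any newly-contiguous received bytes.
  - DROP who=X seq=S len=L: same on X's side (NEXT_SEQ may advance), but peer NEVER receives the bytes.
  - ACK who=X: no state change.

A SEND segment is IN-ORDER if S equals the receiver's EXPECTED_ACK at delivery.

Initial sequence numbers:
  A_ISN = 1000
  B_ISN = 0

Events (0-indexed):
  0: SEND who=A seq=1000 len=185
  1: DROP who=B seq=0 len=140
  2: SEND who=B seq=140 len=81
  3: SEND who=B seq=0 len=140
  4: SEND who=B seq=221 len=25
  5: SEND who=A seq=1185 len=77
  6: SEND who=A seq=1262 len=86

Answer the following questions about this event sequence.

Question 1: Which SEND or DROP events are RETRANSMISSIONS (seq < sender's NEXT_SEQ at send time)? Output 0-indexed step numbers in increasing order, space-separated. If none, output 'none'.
Answer: 3

Derivation:
Step 0: SEND seq=1000 -> fresh
Step 1: DROP seq=0 -> fresh
Step 2: SEND seq=140 -> fresh
Step 3: SEND seq=0 -> retransmit
Step 4: SEND seq=221 -> fresh
Step 5: SEND seq=1185 -> fresh
Step 6: SEND seq=1262 -> fresh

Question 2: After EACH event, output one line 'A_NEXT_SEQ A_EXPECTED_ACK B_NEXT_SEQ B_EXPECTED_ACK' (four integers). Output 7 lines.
1185 0 0 1185
1185 0 140 1185
1185 0 221 1185
1185 221 221 1185
1185 246 246 1185
1262 246 246 1262
1348 246 246 1348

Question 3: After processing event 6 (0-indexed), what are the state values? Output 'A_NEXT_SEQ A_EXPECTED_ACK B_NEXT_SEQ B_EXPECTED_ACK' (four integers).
After event 0: A_seq=1185 A_ack=0 B_seq=0 B_ack=1185
After event 1: A_seq=1185 A_ack=0 B_seq=140 B_ack=1185
After event 2: A_seq=1185 A_ack=0 B_seq=221 B_ack=1185
After event 3: A_seq=1185 A_ack=221 B_seq=221 B_ack=1185
After event 4: A_seq=1185 A_ack=246 B_seq=246 B_ack=1185
After event 5: A_seq=1262 A_ack=246 B_seq=246 B_ack=1262
After event 6: A_seq=1348 A_ack=246 B_seq=246 B_ack=1348

1348 246 246 1348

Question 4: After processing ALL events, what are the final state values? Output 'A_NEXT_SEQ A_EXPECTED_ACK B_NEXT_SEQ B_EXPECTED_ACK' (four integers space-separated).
After event 0: A_seq=1185 A_ack=0 B_seq=0 B_ack=1185
After event 1: A_seq=1185 A_ack=0 B_seq=140 B_ack=1185
After event 2: A_seq=1185 A_ack=0 B_seq=221 B_ack=1185
After event 3: A_seq=1185 A_ack=221 B_seq=221 B_ack=1185
After event 4: A_seq=1185 A_ack=246 B_seq=246 B_ack=1185
After event 5: A_seq=1262 A_ack=246 B_seq=246 B_ack=1262
After event 6: A_seq=1348 A_ack=246 B_seq=246 B_ack=1348

Answer: 1348 246 246 1348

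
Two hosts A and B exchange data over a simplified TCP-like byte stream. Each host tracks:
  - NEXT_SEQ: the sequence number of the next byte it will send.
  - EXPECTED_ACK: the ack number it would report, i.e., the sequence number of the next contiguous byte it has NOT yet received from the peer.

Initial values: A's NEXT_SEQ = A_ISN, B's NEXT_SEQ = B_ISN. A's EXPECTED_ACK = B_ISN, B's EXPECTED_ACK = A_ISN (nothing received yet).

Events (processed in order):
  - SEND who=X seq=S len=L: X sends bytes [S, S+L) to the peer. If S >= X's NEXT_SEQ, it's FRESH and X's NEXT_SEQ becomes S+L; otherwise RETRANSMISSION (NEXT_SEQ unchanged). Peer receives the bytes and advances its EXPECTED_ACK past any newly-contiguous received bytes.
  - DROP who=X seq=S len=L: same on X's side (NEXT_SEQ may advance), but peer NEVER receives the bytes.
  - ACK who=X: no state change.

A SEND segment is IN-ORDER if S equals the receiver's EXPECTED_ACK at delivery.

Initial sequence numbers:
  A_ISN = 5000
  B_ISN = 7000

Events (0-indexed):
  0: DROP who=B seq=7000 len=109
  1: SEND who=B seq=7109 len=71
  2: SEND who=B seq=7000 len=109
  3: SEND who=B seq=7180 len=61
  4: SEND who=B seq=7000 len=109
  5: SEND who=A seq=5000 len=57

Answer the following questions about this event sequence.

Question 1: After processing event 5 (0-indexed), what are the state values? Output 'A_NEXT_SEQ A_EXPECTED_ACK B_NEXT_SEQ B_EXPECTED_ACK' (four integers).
After event 0: A_seq=5000 A_ack=7000 B_seq=7109 B_ack=5000
After event 1: A_seq=5000 A_ack=7000 B_seq=7180 B_ack=5000
After event 2: A_seq=5000 A_ack=7180 B_seq=7180 B_ack=5000
After event 3: A_seq=5000 A_ack=7241 B_seq=7241 B_ack=5000
After event 4: A_seq=5000 A_ack=7241 B_seq=7241 B_ack=5000
After event 5: A_seq=5057 A_ack=7241 B_seq=7241 B_ack=5057

5057 7241 7241 5057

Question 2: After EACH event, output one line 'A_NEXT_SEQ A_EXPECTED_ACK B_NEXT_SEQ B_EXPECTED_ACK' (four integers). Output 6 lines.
5000 7000 7109 5000
5000 7000 7180 5000
5000 7180 7180 5000
5000 7241 7241 5000
5000 7241 7241 5000
5057 7241 7241 5057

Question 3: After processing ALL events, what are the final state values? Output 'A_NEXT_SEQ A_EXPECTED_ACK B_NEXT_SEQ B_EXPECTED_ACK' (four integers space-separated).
After event 0: A_seq=5000 A_ack=7000 B_seq=7109 B_ack=5000
After event 1: A_seq=5000 A_ack=7000 B_seq=7180 B_ack=5000
After event 2: A_seq=5000 A_ack=7180 B_seq=7180 B_ack=5000
After event 3: A_seq=5000 A_ack=7241 B_seq=7241 B_ack=5000
After event 4: A_seq=5000 A_ack=7241 B_seq=7241 B_ack=5000
After event 5: A_seq=5057 A_ack=7241 B_seq=7241 B_ack=5057

Answer: 5057 7241 7241 5057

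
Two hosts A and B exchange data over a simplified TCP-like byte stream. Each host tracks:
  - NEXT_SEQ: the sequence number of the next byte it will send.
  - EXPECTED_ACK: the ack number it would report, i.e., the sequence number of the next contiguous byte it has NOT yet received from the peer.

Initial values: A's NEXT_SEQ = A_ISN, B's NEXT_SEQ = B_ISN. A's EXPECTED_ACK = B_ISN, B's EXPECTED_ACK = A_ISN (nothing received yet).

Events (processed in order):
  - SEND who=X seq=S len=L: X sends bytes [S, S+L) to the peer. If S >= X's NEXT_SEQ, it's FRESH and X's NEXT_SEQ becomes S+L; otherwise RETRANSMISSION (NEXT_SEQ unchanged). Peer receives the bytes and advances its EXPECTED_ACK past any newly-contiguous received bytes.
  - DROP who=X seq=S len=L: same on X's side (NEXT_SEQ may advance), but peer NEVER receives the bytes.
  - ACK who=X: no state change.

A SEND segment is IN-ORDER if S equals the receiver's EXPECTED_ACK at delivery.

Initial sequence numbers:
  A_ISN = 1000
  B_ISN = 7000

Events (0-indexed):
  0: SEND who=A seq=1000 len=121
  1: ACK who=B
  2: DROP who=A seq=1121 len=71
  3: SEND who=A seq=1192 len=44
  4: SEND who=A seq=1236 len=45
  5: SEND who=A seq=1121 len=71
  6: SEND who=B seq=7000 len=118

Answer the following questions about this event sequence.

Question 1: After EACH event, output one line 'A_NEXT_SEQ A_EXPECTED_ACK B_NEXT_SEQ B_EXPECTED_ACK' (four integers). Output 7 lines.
1121 7000 7000 1121
1121 7000 7000 1121
1192 7000 7000 1121
1236 7000 7000 1121
1281 7000 7000 1121
1281 7000 7000 1281
1281 7118 7118 1281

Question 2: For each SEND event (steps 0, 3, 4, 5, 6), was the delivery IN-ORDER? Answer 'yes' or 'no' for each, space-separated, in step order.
Answer: yes no no yes yes

Derivation:
Step 0: SEND seq=1000 -> in-order
Step 3: SEND seq=1192 -> out-of-order
Step 4: SEND seq=1236 -> out-of-order
Step 5: SEND seq=1121 -> in-order
Step 6: SEND seq=7000 -> in-order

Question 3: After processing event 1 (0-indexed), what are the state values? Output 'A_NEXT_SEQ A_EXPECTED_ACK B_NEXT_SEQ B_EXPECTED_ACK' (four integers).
After event 0: A_seq=1121 A_ack=7000 B_seq=7000 B_ack=1121
After event 1: A_seq=1121 A_ack=7000 B_seq=7000 B_ack=1121

1121 7000 7000 1121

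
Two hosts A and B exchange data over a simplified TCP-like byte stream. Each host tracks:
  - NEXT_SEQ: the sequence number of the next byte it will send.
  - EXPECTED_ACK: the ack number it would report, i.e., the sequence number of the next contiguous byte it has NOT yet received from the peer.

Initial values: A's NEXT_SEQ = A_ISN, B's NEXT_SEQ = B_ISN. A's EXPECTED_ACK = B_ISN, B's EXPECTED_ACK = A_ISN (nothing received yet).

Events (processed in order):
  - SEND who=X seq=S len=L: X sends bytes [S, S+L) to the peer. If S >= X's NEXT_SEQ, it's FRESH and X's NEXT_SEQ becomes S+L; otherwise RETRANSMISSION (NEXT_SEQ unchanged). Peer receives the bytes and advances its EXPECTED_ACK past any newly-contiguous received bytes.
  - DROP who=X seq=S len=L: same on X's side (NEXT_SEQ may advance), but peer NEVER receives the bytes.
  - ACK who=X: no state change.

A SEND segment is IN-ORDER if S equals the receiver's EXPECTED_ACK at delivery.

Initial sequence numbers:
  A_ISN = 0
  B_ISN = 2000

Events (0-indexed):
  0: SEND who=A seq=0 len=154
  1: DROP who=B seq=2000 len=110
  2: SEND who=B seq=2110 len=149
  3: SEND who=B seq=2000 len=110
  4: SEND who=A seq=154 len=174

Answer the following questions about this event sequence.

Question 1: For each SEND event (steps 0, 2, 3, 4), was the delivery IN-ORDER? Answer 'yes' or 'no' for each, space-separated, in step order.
Answer: yes no yes yes

Derivation:
Step 0: SEND seq=0 -> in-order
Step 2: SEND seq=2110 -> out-of-order
Step 3: SEND seq=2000 -> in-order
Step 4: SEND seq=154 -> in-order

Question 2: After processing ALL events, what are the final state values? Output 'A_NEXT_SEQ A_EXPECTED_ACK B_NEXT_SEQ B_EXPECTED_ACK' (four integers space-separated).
Answer: 328 2259 2259 328

Derivation:
After event 0: A_seq=154 A_ack=2000 B_seq=2000 B_ack=154
After event 1: A_seq=154 A_ack=2000 B_seq=2110 B_ack=154
After event 2: A_seq=154 A_ack=2000 B_seq=2259 B_ack=154
After event 3: A_seq=154 A_ack=2259 B_seq=2259 B_ack=154
After event 4: A_seq=328 A_ack=2259 B_seq=2259 B_ack=328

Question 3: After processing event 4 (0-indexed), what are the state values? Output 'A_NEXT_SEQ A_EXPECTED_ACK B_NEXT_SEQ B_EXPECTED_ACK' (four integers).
After event 0: A_seq=154 A_ack=2000 B_seq=2000 B_ack=154
After event 1: A_seq=154 A_ack=2000 B_seq=2110 B_ack=154
After event 2: A_seq=154 A_ack=2000 B_seq=2259 B_ack=154
After event 3: A_seq=154 A_ack=2259 B_seq=2259 B_ack=154
After event 4: A_seq=328 A_ack=2259 B_seq=2259 B_ack=328

328 2259 2259 328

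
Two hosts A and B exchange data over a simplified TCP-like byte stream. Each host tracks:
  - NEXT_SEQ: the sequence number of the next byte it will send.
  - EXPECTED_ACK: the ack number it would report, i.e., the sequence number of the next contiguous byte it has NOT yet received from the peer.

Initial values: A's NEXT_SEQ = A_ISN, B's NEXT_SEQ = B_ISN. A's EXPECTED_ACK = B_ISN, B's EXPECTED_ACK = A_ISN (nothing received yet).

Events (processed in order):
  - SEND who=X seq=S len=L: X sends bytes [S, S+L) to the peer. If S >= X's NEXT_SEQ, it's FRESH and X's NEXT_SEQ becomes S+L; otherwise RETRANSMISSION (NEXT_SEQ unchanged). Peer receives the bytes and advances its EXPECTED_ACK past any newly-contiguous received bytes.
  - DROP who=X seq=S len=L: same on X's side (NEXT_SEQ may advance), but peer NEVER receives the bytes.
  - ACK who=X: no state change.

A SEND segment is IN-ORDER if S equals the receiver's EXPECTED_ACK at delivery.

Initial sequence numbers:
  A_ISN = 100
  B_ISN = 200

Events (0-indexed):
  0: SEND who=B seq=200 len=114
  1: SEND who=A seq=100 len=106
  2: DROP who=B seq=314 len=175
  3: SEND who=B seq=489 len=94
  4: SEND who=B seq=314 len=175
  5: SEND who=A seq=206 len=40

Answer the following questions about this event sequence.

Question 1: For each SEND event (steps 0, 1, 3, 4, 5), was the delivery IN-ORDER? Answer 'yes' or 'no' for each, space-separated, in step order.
Step 0: SEND seq=200 -> in-order
Step 1: SEND seq=100 -> in-order
Step 3: SEND seq=489 -> out-of-order
Step 4: SEND seq=314 -> in-order
Step 5: SEND seq=206 -> in-order

Answer: yes yes no yes yes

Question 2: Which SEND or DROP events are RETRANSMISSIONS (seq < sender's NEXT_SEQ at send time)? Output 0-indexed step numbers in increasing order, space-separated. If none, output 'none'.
Step 0: SEND seq=200 -> fresh
Step 1: SEND seq=100 -> fresh
Step 2: DROP seq=314 -> fresh
Step 3: SEND seq=489 -> fresh
Step 4: SEND seq=314 -> retransmit
Step 5: SEND seq=206 -> fresh

Answer: 4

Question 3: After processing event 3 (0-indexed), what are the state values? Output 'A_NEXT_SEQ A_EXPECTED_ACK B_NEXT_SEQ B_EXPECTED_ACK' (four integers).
After event 0: A_seq=100 A_ack=314 B_seq=314 B_ack=100
After event 1: A_seq=206 A_ack=314 B_seq=314 B_ack=206
After event 2: A_seq=206 A_ack=314 B_seq=489 B_ack=206
After event 3: A_seq=206 A_ack=314 B_seq=583 B_ack=206

206 314 583 206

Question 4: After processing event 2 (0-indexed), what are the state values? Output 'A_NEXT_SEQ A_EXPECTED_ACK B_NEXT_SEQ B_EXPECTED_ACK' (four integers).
After event 0: A_seq=100 A_ack=314 B_seq=314 B_ack=100
After event 1: A_seq=206 A_ack=314 B_seq=314 B_ack=206
After event 2: A_seq=206 A_ack=314 B_seq=489 B_ack=206

206 314 489 206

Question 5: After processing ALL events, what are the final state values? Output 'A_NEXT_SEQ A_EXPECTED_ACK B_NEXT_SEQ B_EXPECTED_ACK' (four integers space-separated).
After event 0: A_seq=100 A_ack=314 B_seq=314 B_ack=100
After event 1: A_seq=206 A_ack=314 B_seq=314 B_ack=206
After event 2: A_seq=206 A_ack=314 B_seq=489 B_ack=206
After event 3: A_seq=206 A_ack=314 B_seq=583 B_ack=206
After event 4: A_seq=206 A_ack=583 B_seq=583 B_ack=206
After event 5: A_seq=246 A_ack=583 B_seq=583 B_ack=246

Answer: 246 583 583 246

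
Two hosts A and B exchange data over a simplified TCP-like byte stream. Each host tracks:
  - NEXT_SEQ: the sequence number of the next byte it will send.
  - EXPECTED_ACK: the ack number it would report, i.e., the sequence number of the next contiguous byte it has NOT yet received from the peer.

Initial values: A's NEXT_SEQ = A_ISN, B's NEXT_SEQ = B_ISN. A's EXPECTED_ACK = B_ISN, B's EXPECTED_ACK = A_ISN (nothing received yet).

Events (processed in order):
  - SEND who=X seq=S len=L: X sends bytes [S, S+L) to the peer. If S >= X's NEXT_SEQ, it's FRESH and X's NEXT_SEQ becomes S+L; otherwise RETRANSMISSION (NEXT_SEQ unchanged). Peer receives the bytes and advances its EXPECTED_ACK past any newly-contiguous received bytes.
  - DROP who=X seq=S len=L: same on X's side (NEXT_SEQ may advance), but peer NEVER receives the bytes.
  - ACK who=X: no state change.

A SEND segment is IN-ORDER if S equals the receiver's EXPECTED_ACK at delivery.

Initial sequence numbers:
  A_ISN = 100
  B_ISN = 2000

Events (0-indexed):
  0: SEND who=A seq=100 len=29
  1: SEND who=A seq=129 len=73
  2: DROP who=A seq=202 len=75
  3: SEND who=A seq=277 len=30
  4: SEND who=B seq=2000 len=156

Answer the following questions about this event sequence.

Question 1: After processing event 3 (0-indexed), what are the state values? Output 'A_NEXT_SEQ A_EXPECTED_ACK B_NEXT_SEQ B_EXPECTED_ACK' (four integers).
After event 0: A_seq=129 A_ack=2000 B_seq=2000 B_ack=129
After event 1: A_seq=202 A_ack=2000 B_seq=2000 B_ack=202
After event 2: A_seq=277 A_ack=2000 B_seq=2000 B_ack=202
After event 3: A_seq=307 A_ack=2000 B_seq=2000 B_ack=202

307 2000 2000 202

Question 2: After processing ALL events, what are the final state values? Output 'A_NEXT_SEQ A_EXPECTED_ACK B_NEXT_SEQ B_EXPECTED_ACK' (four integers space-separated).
Answer: 307 2156 2156 202

Derivation:
After event 0: A_seq=129 A_ack=2000 B_seq=2000 B_ack=129
After event 1: A_seq=202 A_ack=2000 B_seq=2000 B_ack=202
After event 2: A_seq=277 A_ack=2000 B_seq=2000 B_ack=202
After event 3: A_seq=307 A_ack=2000 B_seq=2000 B_ack=202
After event 4: A_seq=307 A_ack=2156 B_seq=2156 B_ack=202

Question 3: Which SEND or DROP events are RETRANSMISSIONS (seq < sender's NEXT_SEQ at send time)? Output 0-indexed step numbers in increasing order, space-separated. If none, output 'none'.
Step 0: SEND seq=100 -> fresh
Step 1: SEND seq=129 -> fresh
Step 2: DROP seq=202 -> fresh
Step 3: SEND seq=277 -> fresh
Step 4: SEND seq=2000 -> fresh

Answer: none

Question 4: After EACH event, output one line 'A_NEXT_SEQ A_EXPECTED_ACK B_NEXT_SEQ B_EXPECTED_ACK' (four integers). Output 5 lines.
129 2000 2000 129
202 2000 2000 202
277 2000 2000 202
307 2000 2000 202
307 2156 2156 202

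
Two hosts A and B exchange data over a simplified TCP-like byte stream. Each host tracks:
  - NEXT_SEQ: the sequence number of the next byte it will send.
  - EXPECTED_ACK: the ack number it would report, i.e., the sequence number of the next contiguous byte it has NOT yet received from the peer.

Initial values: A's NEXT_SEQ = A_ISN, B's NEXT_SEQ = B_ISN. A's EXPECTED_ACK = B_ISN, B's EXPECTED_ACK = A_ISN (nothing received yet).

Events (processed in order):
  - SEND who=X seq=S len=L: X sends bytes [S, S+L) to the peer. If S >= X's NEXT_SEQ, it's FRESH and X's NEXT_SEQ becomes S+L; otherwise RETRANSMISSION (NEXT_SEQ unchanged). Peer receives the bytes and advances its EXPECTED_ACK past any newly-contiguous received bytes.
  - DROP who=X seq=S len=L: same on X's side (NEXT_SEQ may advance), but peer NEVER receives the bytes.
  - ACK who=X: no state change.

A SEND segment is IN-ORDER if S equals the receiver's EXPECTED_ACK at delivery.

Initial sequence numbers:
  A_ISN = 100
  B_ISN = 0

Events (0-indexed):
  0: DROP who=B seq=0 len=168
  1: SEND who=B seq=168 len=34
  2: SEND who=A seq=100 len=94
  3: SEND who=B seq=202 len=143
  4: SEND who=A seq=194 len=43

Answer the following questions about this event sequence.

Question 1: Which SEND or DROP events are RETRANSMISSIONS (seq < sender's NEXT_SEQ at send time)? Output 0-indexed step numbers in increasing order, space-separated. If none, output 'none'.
Step 0: DROP seq=0 -> fresh
Step 1: SEND seq=168 -> fresh
Step 2: SEND seq=100 -> fresh
Step 3: SEND seq=202 -> fresh
Step 4: SEND seq=194 -> fresh

Answer: none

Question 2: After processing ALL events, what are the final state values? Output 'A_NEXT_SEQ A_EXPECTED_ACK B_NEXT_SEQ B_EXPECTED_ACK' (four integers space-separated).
Answer: 237 0 345 237

Derivation:
After event 0: A_seq=100 A_ack=0 B_seq=168 B_ack=100
After event 1: A_seq=100 A_ack=0 B_seq=202 B_ack=100
After event 2: A_seq=194 A_ack=0 B_seq=202 B_ack=194
After event 3: A_seq=194 A_ack=0 B_seq=345 B_ack=194
After event 4: A_seq=237 A_ack=0 B_seq=345 B_ack=237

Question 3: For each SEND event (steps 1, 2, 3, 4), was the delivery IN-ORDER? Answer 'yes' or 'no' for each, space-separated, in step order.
Step 1: SEND seq=168 -> out-of-order
Step 2: SEND seq=100 -> in-order
Step 3: SEND seq=202 -> out-of-order
Step 4: SEND seq=194 -> in-order

Answer: no yes no yes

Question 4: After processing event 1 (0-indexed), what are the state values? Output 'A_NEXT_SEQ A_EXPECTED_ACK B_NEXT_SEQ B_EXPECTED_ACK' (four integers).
After event 0: A_seq=100 A_ack=0 B_seq=168 B_ack=100
After event 1: A_seq=100 A_ack=0 B_seq=202 B_ack=100

100 0 202 100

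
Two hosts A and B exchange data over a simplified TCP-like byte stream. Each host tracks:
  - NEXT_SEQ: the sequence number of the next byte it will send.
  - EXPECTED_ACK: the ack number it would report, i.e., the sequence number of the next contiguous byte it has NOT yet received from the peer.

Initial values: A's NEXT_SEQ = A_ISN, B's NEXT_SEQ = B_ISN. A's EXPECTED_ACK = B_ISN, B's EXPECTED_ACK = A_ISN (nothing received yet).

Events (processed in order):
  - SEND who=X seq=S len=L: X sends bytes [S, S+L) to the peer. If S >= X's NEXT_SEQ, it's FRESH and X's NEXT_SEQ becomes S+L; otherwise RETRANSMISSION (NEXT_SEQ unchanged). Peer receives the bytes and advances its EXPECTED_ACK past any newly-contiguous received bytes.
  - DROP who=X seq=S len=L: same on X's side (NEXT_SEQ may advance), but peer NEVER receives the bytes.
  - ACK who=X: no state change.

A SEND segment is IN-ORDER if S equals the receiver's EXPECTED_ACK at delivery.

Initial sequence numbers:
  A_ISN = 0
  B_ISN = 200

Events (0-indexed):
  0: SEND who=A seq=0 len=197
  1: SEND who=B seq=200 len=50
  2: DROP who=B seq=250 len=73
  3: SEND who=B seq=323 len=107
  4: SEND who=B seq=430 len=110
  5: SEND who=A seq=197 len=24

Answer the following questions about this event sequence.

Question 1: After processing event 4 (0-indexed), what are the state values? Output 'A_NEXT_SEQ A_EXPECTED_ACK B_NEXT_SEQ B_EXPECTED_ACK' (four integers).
After event 0: A_seq=197 A_ack=200 B_seq=200 B_ack=197
After event 1: A_seq=197 A_ack=250 B_seq=250 B_ack=197
After event 2: A_seq=197 A_ack=250 B_seq=323 B_ack=197
After event 3: A_seq=197 A_ack=250 B_seq=430 B_ack=197
After event 4: A_seq=197 A_ack=250 B_seq=540 B_ack=197

197 250 540 197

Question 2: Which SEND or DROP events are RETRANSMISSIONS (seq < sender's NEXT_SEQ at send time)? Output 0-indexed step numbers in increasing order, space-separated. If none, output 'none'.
Answer: none

Derivation:
Step 0: SEND seq=0 -> fresh
Step 1: SEND seq=200 -> fresh
Step 2: DROP seq=250 -> fresh
Step 3: SEND seq=323 -> fresh
Step 4: SEND seq=430 -> fresh
Step 5: SEND seq=197 -> fresh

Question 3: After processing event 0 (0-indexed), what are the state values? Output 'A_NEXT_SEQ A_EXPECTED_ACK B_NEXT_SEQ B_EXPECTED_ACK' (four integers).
After event 0: A_seq=197 A_ack=200 B_seq=200 B_ack=197

197 200 200 197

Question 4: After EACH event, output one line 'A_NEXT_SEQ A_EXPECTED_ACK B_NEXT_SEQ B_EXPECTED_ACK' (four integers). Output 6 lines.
197 200 200 197
197 250 250 197
197 250 323 197
197 250 430 197
197 250 540 197
221 250 540 221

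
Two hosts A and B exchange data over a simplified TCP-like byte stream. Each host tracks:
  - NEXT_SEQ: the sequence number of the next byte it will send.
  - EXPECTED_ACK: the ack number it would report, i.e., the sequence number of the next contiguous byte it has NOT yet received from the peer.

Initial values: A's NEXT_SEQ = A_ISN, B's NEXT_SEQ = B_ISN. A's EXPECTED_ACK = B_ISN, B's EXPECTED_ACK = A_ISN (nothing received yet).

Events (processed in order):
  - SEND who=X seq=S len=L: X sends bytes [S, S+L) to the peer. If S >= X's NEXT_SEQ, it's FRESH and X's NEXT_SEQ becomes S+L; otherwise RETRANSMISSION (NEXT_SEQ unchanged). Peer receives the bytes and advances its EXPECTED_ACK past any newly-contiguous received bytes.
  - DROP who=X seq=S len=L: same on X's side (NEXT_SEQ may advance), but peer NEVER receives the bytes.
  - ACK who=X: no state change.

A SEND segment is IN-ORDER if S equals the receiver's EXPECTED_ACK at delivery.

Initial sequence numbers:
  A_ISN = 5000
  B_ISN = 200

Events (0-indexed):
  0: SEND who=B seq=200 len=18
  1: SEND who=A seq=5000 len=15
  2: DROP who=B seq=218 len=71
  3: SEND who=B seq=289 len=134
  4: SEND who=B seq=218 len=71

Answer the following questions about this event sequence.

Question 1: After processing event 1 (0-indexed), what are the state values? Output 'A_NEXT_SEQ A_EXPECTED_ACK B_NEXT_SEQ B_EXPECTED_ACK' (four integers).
After event 0: A_seq=5000 A_ack=218 B_seq=218 B_ack=5000
After event 1: A_seq=5015 A_ack=218 B_seq=218 B_ack=5015

5015 218 218 5015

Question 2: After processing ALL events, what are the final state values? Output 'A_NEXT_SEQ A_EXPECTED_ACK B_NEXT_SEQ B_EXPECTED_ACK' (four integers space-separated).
Answer: 5015 423 423 5015

Derivation:
After event 0: A_seq=5000 A_ack=218 B_seq=218 B_ack=5000
After event 1: A_seq=5015 A_ack=218 B_seq=218 B_ack=5015
After event 2: A_seq=5015 A_ack=218 B_seq=289 B_ack=5015
After event 3: A_seq=5015 A_ack=218 B_seq=423 B_ack=5015
After event 4: A_seq=5015 A_ack=423 B_seq=423 B_ack=5015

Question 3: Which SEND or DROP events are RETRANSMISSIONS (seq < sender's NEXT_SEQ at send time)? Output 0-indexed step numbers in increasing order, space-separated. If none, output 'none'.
Answer: 4

Derivation:
Step 0: SEND seq=200 -> fresh
Step 1: SEND seq=5000 -> fresh
Step 2: DROP seq=218 -> fresh
Step 3: SEND seq=289 -> fresh
Step 4: SEND seq=218 -> retransmit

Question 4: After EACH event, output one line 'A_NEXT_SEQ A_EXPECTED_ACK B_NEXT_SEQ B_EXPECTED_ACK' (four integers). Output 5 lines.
5000 218 218 5000
5015 218 218 5015
5015 218 289 5015
5015 218 423 5015
5015 423 423 5015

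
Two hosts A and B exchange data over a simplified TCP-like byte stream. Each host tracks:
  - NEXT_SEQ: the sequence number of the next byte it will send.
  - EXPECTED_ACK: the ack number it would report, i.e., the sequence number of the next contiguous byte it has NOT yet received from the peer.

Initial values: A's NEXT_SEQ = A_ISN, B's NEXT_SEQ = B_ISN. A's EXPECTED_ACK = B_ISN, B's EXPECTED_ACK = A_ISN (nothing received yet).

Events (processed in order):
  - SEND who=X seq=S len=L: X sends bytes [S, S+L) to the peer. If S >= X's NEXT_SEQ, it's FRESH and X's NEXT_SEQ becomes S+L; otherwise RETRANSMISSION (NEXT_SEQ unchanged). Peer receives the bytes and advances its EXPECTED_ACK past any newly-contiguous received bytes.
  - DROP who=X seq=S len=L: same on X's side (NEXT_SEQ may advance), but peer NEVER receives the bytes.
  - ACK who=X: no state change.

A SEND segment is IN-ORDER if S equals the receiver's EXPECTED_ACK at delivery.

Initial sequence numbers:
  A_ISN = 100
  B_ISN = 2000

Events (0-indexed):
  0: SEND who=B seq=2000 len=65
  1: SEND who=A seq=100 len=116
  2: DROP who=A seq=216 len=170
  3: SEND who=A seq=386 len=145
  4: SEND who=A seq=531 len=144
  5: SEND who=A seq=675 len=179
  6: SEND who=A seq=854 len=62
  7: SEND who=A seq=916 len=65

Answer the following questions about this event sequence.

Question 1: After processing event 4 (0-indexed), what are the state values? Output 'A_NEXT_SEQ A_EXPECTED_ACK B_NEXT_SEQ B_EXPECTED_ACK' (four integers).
After event 0: A_seq=100 A_ack=2065 B_seq=2065 B_ack=100
After event 1: A_seq=216 A_ack=2065 B_seq=2065 B_ack=216
After event 2: A_seq=386 A_ack=2065 B_seq=2065 B_ack=216
After event 3: A_seq=531 A_ack=2065 B_seq=2065 B_ack=216
After event 4: A_seq=675 A_ack=2065 B_seq=2065 B_ack=216

675 2065 2065 216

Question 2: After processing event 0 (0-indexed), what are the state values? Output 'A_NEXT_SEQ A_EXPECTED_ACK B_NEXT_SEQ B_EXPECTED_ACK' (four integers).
After event 0: A_seq=100 A_ack=2065 B_seq=2065 B_ack=100

100 2065 2065 100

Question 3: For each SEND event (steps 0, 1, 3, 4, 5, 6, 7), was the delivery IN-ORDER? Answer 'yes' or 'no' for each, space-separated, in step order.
Step 0: SEND seq=2000 -> in-order
Step 1: SEND seq=100 -> in-order
Step 3: SEND seq=386 -> out-of-order
Step 4: SEND seq=531 -> out-of-order
Step 5: SEND seq=675 -> out-of-order
Step 6: SEND seq=854 -> out-of-order
Step 7: SEND seq=916 -> out-of-order

Answer: yes yes no no no no no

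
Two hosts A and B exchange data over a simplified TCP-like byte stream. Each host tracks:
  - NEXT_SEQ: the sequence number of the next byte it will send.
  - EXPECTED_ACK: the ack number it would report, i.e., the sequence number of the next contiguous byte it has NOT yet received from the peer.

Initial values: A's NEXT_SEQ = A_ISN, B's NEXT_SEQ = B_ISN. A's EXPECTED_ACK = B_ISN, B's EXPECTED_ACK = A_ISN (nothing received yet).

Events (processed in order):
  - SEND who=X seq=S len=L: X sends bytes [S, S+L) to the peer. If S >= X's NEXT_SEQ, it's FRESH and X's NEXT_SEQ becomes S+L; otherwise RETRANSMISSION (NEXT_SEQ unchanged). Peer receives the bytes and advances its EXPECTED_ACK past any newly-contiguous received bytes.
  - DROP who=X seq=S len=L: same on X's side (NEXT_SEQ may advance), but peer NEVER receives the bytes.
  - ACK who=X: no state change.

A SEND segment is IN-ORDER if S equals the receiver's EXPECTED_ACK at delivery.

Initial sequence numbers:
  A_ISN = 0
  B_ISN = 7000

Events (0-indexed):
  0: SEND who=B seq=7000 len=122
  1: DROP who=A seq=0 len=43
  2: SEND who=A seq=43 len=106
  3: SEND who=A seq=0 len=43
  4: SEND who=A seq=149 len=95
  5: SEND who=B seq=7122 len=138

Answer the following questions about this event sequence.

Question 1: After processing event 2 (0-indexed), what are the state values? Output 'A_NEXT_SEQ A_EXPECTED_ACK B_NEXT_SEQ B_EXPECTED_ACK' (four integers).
After event 0: A_seq=0 A_ack=7122 B_seq=7122 B_ack=0
After event 1: A_seq=43 A_ack=7122 B_seq=7122 B_ack=0
After event 2: A_seq=149 A_ack=7122 B_seq=7122 B_ack=0

149 7122 7122 0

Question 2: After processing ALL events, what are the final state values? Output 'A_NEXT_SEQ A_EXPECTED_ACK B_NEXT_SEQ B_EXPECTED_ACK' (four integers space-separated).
After event 0: A_seq=0 A_ack=7122 B_seq=7122 B_ack=0
After event 1: A_seq=43 A_ack=7122 B_seq=7122 B_ack=0
After event 2: A_seq=149 A_ack=7122 B_seq=7122 B_ack=0
After event 3: A_seq=149 A_ack=7122 B_seq=7122 B_ack=149
After event 4: A_seq=244 A_ack=7122 B_seq=7122 B_ack=244
After event 5: A_seq=244 A_ack=7260 B_seq=7260 B_ack=244

Answer: 244 7260 7260 244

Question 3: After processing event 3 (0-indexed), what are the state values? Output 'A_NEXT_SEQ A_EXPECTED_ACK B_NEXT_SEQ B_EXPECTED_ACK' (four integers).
After event 0: A_seq=0 A_ack=7122 B_seq=7122 B_ack=0
After event 1: A_seq=43 A_ack=7122 B_seq=7122 B_ack=0
After event 2: A_seq=149 A_ack=7122 B_seq=7122 B_ack=0
After event 3: A_seq=149 A_ack=7122 B_seq=7122 B_ack=149

149 7122 7122 149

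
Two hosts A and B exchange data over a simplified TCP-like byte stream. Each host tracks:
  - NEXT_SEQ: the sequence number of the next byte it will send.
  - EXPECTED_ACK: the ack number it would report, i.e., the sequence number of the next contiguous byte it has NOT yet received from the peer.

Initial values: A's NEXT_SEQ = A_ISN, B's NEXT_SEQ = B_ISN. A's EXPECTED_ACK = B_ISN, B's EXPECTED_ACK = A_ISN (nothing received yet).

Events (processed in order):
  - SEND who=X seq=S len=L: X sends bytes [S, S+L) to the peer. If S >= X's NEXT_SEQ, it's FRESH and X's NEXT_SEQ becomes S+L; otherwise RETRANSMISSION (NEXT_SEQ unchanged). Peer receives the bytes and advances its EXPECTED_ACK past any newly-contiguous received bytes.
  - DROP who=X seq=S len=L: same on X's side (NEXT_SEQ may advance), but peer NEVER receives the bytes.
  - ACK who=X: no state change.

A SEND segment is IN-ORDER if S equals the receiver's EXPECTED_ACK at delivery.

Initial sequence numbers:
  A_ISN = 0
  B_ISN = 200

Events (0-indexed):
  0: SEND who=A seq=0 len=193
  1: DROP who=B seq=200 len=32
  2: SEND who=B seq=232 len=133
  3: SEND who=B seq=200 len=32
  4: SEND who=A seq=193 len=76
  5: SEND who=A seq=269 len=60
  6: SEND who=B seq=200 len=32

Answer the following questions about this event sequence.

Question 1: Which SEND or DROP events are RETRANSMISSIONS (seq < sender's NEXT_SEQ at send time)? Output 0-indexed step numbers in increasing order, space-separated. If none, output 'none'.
Step 0: SEND seq=0 -> fresh
Step 1: DROP seq=200 -> fresh
Step 2: SEND seq=232 -> fresh
Step 3: SEND seq=200 -> retransmit
Step 4: SEND seq=193 -> fresh
Step 5: SEND seq=269 -> fresh
Step 6: SEND seq=200 -> retransmit

Answer: 3 6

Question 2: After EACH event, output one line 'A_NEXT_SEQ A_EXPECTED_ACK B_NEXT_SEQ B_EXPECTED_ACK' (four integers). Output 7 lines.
193 200 200 193
193 200 232 193
193 200 365 193
193 365 365 193
269 365 365 269
329 365 365 329
329 365 365 329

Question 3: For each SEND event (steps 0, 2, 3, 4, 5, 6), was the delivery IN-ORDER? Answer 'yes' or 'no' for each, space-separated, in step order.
Answer: yes no yes yes yes no

Derivation:
Step 0: SEND seq=0 -> in-order
Step 2: SEND seq=232 -> out-of-order
Step 3: SEND seq=200 -> in-order
Step 4: SEND seq=193 -> in-order
Step 5: SEND seq=269 -> in-order
Step 6: SEND seq=200 -> out-of-order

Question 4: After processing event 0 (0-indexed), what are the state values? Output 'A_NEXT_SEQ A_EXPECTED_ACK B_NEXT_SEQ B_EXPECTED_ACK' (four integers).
After event 0: A_seq=193 A_ack=200 B_seq=200 B_ack=193

193 200 200 193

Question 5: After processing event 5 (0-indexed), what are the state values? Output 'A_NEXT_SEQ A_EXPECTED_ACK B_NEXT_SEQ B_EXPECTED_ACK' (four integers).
After event 0: A_seq=193 A_ack=200 B_seq=200 B_ack=193
After event 1: A_seq=193 A_ack=200 B_seq=232 B_ack=193
After event 2: A_seq=193 A_ack=200 B_seq=365 B_ack=193
After event 3: A_seq=193 A_ack=365 B_seq=365 B_ack=193
After event 4: A_seq=269 A_ack=365 B_seq=365 B_ack=269
After event 5: A_seq=329 A_ack=365 B_seq=365 B_ack=329

329 365 365 329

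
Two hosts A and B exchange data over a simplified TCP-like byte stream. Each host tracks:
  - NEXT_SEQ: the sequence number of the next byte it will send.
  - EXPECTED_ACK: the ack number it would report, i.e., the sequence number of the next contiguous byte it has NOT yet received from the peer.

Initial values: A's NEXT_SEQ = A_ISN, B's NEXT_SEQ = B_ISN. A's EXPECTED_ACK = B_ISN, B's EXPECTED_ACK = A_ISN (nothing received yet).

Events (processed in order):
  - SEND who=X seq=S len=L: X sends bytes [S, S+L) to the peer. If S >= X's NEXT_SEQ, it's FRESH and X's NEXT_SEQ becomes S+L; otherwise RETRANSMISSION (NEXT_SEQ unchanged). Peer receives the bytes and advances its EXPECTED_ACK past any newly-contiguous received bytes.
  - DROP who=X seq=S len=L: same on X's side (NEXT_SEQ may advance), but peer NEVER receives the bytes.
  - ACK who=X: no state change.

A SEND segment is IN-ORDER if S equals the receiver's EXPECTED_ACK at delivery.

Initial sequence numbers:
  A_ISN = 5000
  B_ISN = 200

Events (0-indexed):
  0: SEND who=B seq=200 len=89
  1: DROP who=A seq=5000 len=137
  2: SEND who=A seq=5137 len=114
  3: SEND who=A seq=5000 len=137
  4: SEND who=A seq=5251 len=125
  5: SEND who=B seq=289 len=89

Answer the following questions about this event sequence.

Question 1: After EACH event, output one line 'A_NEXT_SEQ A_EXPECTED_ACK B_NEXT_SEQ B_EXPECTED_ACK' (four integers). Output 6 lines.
5000 289 289 5000
5137 289 289 5000
5251 289 289 5000
5251 289 289 5251
5376 289 289 5376
5376 378 378 5376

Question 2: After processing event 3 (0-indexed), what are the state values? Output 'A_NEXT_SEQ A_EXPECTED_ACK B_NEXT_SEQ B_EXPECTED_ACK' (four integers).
After event 0: A_seq=5000 A_ack=289 B_seq=289 B_ack=5000
After event 1: A_seq=5137 A_ack=289 B_seq=289 B_ack=5000
After event 2: A_seq=5251 A_ack=289 B_seq=289 B_ack=5000
After event 3: A_seq=5251 A_ack=289 B_seq=289 B_ack=5251

5251 289 289 5251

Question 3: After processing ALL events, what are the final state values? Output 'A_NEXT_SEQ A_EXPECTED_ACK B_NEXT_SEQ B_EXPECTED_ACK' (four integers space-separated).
Answer: 5376 378 378 5376

Derivation:
After event 0: A_seq=5000 A_ack=289 B_seq=289 B_ack=5000
After event 1: A_seq=5137 A_ack=289 B_seq=289 B_ack=5000
After event 2: A_seq=5251 A_ack=289 B_seq=289 B_ack=5000
After event 3: A_seq=5251 A_ack=289 B_seq=289 B_ack=5251
After event 4: A_seq=5376 A_ack=289 B_seq=289 B_ack=5376
After event 5: A_seq=5376 A_ack=378 B_seq=378 B_ack=5376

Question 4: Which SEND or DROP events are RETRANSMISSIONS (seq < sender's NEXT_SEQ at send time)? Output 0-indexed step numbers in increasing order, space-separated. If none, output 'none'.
Step 0: SEND seq=200 -> fresh
Step 1: DROP seq=5000 -> fresh
Step 2: SEND seq=5137 -> fresh
Step 3: SEND seq=5000 -> retransmit
Step 4: SEND seq=5251 -> fresh
Step 5: SEND seq=289 -> fresh

Answer: 3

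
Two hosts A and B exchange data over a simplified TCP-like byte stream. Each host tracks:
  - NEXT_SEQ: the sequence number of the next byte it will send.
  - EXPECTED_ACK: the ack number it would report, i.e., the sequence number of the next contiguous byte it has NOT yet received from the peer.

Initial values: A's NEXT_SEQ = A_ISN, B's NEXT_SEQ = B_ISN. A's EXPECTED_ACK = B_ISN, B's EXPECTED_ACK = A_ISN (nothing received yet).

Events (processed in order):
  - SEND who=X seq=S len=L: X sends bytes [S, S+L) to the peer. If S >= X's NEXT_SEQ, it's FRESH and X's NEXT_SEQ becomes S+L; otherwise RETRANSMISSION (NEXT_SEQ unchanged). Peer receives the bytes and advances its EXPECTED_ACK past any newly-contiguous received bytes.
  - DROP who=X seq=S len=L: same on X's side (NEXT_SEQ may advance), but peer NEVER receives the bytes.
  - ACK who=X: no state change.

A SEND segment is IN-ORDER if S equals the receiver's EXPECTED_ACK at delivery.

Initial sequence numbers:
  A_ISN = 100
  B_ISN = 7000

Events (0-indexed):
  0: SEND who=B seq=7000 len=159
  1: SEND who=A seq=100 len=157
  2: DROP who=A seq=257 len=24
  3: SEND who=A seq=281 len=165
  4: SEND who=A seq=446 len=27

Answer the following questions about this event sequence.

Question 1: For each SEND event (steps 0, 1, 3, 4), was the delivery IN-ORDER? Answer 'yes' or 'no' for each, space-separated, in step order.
Answer: yes yes no no

Derivation:
Step 0: SEND seq=7000 -> in-order
Step 1: SEND seq=100 -> in-order
Step 3: SEND seq=281 -> out-of-order
Step 4: SEND seq=446 -> out-of-order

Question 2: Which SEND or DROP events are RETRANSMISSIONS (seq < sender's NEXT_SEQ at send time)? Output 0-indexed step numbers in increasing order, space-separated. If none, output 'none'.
Answer: none

Derivation:
Step 0: SEND seq=7000 -> fresh
Step 1: SEND seq=100 -> fresh
Step 2: DROP seq=257 -> fresh
Step 3: SEND seq=281 -> fresh
Step 4: SEND seq=446 -> fresh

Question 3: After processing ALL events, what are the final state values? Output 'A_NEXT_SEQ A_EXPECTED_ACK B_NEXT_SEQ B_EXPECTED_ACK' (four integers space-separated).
After event 0: A_seq=100 A_ack=7159 B_seq=7159 B_ack=100
After event 1: A_seq=257 A_ack=7159 B_seq=7159 B_ack=257
After event 2: A_seq=281 A_ack=7159 B_seq=7159 B_ack=257
After event 3: A_seq=446 A_ack=7159 B_seq=7159 B_ack=257
After event 4: A_seq=473 A_ack=7159 B_seq=7159 B_ack=257

Answer: 473 7159 7159 257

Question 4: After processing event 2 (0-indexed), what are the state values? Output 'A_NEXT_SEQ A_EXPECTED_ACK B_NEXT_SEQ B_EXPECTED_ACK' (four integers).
After event 0: A_seq=100 A_ack=7159 B_seq=7159 B_ack=100
After event 1: A_seq=257 A_ack=7159 B_seq=7159 B_ack=257
After event 2: A_seq=281 A_ack=7159 B_seq=7159 B_ack=257

281 7159 7159 257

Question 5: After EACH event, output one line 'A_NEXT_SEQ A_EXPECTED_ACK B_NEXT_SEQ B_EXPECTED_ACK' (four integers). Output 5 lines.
100 7159 7159 100
257 7159 7159 257
281 7159 7159 257
446 7159 7159 257
473 7159 7159 257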